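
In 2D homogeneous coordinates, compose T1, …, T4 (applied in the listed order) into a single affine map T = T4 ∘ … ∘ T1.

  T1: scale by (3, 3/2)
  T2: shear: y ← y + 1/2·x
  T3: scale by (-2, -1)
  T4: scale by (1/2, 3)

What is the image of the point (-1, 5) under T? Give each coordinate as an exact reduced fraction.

T(p) = (3, -18)

T1 scale by (3, 3/2): (-1, 5) → (-3, 15/2)
T2 shear: y ← y + 1/2·x: (-3, 15/2) → (-3, 6)
T3 scale by (-2, -1): (-3, 6) → (6, -6)
T4 scale by (1/2, 3): (6, -6) → (3, -18)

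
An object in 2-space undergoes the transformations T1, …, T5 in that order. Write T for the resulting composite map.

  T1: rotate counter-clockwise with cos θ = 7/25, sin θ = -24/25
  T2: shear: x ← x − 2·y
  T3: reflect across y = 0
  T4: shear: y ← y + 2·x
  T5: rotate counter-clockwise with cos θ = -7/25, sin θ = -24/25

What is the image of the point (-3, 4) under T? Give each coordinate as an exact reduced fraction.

T1 rotate counter-clockwise with cos θ = 7/25, sin θ = -24/25: (-3, 4) → (3, 4)
T2 shear: x ← x − 2·y: (3, 4) → (-5, 4)
T3 reflect across y = 0: (-5, 4) → (-5, -4)
T4 shear: y ← y + 2·x: (-5, -4) → (-5, -14)
T5 rotate counter-clockwise with cos θ = -7/25, sin θ = -24/25: (-5, -14) → (-301/25, 218/25)

T(p) = (-301/25, 218/25)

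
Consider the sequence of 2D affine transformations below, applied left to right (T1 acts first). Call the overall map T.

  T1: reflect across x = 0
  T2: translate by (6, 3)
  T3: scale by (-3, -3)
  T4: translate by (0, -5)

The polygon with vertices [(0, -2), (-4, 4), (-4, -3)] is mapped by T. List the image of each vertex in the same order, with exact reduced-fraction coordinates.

image vertices: (-18, -8), (-30, -26), (-30, -5)

T1 reflect across x = 0: (0, -2) → (0, -2); (-4, 4) → (4, 4); (-4, -3) → (4, -3)
T2 translate by (6, 3): (0, -2) → (6, 1); (4, 4) → (10, 7); (4, -3) → (10, 0)
T3 scale by (-3, -3): (6, 1) → (-18, -3); (10, 7) → (-30, -21); (10, 0) → (-30, 0)
T4 translate by (0, -5): (-18, -3) → (-18, -8); (-30, -21) → (-30, -26); (-30, 0) → (-30, -5)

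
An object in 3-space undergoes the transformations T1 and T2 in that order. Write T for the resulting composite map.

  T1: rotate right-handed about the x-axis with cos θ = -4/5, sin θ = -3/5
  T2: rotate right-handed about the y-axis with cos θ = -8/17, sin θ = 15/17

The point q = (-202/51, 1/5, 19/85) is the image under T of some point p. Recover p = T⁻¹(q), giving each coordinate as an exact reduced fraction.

T1 = [1 0 0 0; 0 -4/5 3/5 0; 0 -3/5 -4/5 0; 0 0 0 1]
T2·T1 = [-8/17 -9/17 -12/17 0; 0 -4/5 3/5 0; -15/17 24/85 32/85 0; 0 0 0 1]
det M = 1; M⁻¹ = [-8/17 0 -15/17 0; -9/17 -4/5 24/85 0; -12/17 3/5 32/85 0; 0 0 0 1]
M⁻¹ · (-202/51, 1/5, 19/85)ᵀ = (5/3, 2, 3)ᵀ

p = (5/3, 2, 3)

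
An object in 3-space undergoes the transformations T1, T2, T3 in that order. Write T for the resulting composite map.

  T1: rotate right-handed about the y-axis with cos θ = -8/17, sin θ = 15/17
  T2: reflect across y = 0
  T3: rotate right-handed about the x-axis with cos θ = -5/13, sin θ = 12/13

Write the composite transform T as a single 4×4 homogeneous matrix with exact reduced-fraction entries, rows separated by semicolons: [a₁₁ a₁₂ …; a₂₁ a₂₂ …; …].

T = [-8/17 0 15/17 0; 180/221 5/13 96/221 0; 75/221 -12/13 40/221 0; 0 0 0 1]

T1 = [-8/17 0 15/17 0; 0 1 0 0; -15/17 0 -8/17 0; 0 0 0 1]
T2·T1 = [-8/17 0 15/17 0; 0 -1 0 0; -15/17 0 -8/17 0; 0 0 0 1]
T3·…·T1 = [-8/17 0 15/17 0; 180/221 5/13 96/221 0; 75/221 -12/13 40/221 0; 0 0 0 1]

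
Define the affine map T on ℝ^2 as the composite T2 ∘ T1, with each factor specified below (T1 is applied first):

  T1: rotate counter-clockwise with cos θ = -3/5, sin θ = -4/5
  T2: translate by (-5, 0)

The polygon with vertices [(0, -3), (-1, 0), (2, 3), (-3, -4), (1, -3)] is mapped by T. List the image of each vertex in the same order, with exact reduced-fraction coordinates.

image vertices: (-37/5, 9/5), (-22/5, 4/5), (-19/5, -17/5), (-32/5, 24/5), (-8, 1)

T1 rotate counter-clockwise with cos θ = -3/5, sin θ = -4/5: (0, -3) → (-12/5, 9/5); (-1, 0) → (3/5, 4/5); (2, 3) → (6/5, -17/5); (-3, -4) → (-7/5, 24/5); (1, -3) → (-3, 1)
T2 translate by (-5, 0): (-12/5, 9/5) → (-37/5, 9/5); (3/5, 4/5) → (-22/5, 4/5); (6/5, -17/5) → (-19/5, -17/5); (-7/5, 24/5) → (-32/5, 24/5); (-3, 1) → (-8, 1)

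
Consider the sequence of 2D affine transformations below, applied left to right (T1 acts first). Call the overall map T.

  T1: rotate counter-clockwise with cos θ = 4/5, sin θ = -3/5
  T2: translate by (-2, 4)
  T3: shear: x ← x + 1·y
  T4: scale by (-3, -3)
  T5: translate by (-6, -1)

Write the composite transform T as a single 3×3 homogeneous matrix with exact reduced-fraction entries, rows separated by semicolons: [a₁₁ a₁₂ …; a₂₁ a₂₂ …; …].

T = [-3/5 -21/5 -12; 9/5 -12/5 -13; 0 0 1]

T1 = [4/5 3/5 0; -3/5 4/5 0; 0 0 1]
T2·T1 = [4/5 3/5 -2; -3/5 4/5 4; 0 0 1]
T3·…·T1 = [1/5 7/5 2; -3/5 4/5 4; 0 0 1]
T4·…·T1 = [-3/5 -21/5 -6; 9/5 -12/5 -12; 0 0 1]
T5·…·T1 = [-3/5 -21/5 -12; 9/5 -12/5 -13; 0 0 1]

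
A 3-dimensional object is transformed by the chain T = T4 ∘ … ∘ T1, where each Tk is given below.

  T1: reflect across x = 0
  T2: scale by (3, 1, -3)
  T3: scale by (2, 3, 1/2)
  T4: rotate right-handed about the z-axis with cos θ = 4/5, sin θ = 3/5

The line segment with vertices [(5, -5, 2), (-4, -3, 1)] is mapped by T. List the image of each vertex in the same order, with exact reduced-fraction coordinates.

T1 reflect across x = 0: (5, -5, 2) → (-5, -5, 2); (-4, -3, 1) → (4, -3, 1)
T2 scale by (3, 1, -3): (-5, -5, 2) → (-15, -5, -6); (4, -3, 1) → (12, -3, -3)
T3 scale by (2, 3, 1/2): (-15, -5, -6) → (-30, -15, -3); (12, -3, -3) → (24, -9, -3/2)
T4 rotate right-handed about the z-axis with cos θ = 4/5, sin θ = 3/5: (-30, -15, -3) → (-15, -30, -3); (24, -9, -3/2) → (123/5, 36/5, -3/2)

image vertices: (-15, -30, -3), (123/5, 36/5, -3/2)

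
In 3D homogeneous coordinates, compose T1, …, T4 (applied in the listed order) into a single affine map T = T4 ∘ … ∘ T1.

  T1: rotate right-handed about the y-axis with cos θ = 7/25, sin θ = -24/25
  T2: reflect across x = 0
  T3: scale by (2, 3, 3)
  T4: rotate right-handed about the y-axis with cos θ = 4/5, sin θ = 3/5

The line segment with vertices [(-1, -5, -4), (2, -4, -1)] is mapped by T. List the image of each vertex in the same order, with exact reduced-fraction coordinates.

T1 rotate right-handed about the y-axis with cos θ = 7/25, sin θ = -24/25: (-1, -5, -4) → (89/25, -5, -52/25); (2, -4, -1) → (38/25, -4, 41/25)
T2 reflect across x = 0: (89/25, -5, -52/25) → (-89/25, -5, -52/25); (38/25, -4, 41/25) → (-38/25, -4, 41/25)
T3 scale by (2, 3, 3): (-89/25, -5, -52/25) → (-178/25, -15, -156/25); (-38/25, -4, 41/25) → (-76/25, -12, 123/25)
T4 rotate right-handed about the y-axis with cos θ = 4/5, sin θ = 3/5: (-178/25, -15, -156/25) → (-236/25, -15, -18/25); (-76/25, -12, 123/25) → (13/25, -12, 144/25)

image vertices: (-236/25, -15, -18/25), (13/25, -12, 144/25)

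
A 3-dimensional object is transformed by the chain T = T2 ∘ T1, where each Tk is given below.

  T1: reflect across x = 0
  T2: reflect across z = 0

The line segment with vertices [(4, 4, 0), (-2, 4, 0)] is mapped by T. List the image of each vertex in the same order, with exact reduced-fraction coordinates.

T1 reflect across x = 0: (4, 4, 0) → (-4, 4, 0); (-2, 4, 0) → (2, 4, 0)
T2 reflect across z = 0: (-4, 4, 0) → (-4, 4, 0); (2, 4, 0) → (2, 4, 0)

image vertices: (-4, 4, 0), (2, 4, 0)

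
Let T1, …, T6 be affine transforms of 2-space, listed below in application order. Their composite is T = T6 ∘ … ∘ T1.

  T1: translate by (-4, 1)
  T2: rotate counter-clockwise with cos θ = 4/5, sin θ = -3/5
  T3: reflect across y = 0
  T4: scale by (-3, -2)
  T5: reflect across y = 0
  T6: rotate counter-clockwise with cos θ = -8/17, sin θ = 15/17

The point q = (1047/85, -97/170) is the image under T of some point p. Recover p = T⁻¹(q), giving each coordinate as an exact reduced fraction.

T1 = [1 0 -4; 0 1 1; 0 0 1]
T2·T1 = [4/5 3/5 -13/5; -3/5 4/5 16/5; 0 0 1]
T3·…·T1 = [4/5 3/5 -13/5; 3/5 -4/5 -16/5; 0 0 1]
T4·…·T1 = [-12/5 -9/5 39/5; -6/5 8/5 32/5; 0 0 1]
T5·…·T1 = [-12/5 -9/5 39/5; 6/5 -8/5 -32/5; 0 0 1]
T6·…·T1 = [6/85 192/85 168/85; -228/85 -71/85 841/85; 0 0 1]
det M = 6; M⁻¹ = [-71/510 -32/85 4; 38/85 1/85 -1; 0 0 1]
M⁻¹ · (1047/85, -97/170)ᵀ = (5/2, 9/2)ᵀ

p = (5/2, 9/2)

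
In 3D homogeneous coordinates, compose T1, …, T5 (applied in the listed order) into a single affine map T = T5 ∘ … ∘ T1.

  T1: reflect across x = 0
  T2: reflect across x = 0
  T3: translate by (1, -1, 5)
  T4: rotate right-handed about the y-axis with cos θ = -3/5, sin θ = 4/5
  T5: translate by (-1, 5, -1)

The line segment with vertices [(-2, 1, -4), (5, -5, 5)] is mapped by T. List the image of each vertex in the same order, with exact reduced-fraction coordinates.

T1 reflect across x = 0: (-2, 1, -4) → (2, 1, -4); (5, -5, 5) → (-5, -5, 5)
T2 reflect across x = 0: (2, 1, -4) → (-2, 1, -4); (-5, -5, 5) → (5, -5, 5)
T3 translate by (1, -1, 5): (-2, 1, -4) → (-1, 0, 1); (5, -5, 5) → (6, -6, 10)
T4 rotate right-handed about the y-axis with cos θ = -3/5, sin θ = 4/5: (-1, 0, 1) → (7/5, 0, 1/5); (6, -6, 10) → (22/5, -6, -54/5)
T5 translate by (-1, 5, -1): (7/5, 0, 1/5) → (2/5, 5, -4/5); (22/5, -6, -54/5) → (17/5, -1, -59/5)

image vertices: (2/5, 5, -4/5), (17/5, -1, -59/5)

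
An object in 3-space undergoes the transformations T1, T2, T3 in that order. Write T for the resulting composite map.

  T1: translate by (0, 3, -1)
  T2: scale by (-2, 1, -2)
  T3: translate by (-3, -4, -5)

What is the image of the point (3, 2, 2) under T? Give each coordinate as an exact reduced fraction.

T(p) = (-9, 1, -7)

T1 translate by (0, 3, -1): (3, 2, 2) → (3, 5, 1)
T2 scale by (-2, 1, -2): (3, 5, 1) → (-6, 5, -2)
T3 translate by (-3, -4, -5): (-6, 5, -2) → (-9, 1, -7)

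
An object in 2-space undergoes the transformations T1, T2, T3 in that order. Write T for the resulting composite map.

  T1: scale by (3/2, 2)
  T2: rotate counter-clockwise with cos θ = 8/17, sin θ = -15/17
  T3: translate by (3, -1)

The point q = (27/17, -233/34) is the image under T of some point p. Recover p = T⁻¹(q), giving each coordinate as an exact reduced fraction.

p = (3, -2)

T1 = [3/2 0 0; 0 2 0; 0 0 1]
T2·T1 = [12/17 30/17 0; -45/34 16/17 0; 0 0 1]
T3·…·T1 = [12/17 30/17 3; -45/34 16/17 -1; 0 0 1]
det M = 3; M⁻¹ = [16/51 -10/17 -26/17; 15/34 4/17 -37/34; 0 0 1]
M⁻¹ · (27/17, -233/34)ᵀ = (3, -2)ᵀ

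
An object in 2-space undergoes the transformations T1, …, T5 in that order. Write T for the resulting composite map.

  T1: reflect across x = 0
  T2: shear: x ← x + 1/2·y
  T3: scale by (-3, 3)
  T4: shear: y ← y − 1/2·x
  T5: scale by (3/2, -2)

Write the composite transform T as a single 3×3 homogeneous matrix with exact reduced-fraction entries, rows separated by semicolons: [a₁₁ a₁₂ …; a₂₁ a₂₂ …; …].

T1 = [-1 0 0; 0 1 0; 0 0 1]
T2·T1 = [-1 1/2 0; 0 1 0; 0 0 1]
T3·…·T1 = [3 -3/2 0; 0 3 0; 0 0 1]
T4·…·T1 = [3 -3/2 0; -3/2 15/4 0; 0 0 1]
T5·…·T1 = [9/2 -9/4 0; 3 -15/2 0; 0 0 1]

T = [9/2 -9/4 0; 3 -15/2 0; 0 0 1]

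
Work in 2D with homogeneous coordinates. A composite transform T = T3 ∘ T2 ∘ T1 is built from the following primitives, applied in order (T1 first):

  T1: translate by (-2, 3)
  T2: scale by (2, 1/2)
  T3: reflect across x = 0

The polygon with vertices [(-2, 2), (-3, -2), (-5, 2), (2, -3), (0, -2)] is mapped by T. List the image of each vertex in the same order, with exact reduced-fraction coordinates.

image vertices: (8, 5/2), (10, 1/2), (14, 5/2), (0, 0), (4, 1/2)

T1 translate by (-2, 3): (-2, 2) → (-4, 5); (-3, -2) → (-5, 1); (-5, 2) → (-7, 5); (2, -3) → (0, 0); (0, -2) → (-2, 1)
T2 scale by (2, 1/2): (-4, 5) → (-8, 5/2); (-5, 1) → (-10, 1/2); (-7, 5) → (-14, 5/2); (0, 0) → (0, 0); (-2, 1) → (-4, 1/2)
T3 reflect across x = 0: (-8, 5/2) → (8, 5/2); (-10, 1/2) → (10, 1/2); (-14, 5/2) → (14, 5/2); (0, 0) → (0, 0); (-4, 1/2) → (4, 1/2)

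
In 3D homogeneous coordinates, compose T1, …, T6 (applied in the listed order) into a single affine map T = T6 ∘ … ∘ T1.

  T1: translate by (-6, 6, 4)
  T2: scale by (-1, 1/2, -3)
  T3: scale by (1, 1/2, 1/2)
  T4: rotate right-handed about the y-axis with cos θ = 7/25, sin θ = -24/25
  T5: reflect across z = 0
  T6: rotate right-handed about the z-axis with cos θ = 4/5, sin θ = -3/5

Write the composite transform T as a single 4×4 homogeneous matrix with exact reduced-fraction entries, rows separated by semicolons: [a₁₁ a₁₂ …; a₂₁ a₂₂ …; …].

T = [-28/125 3/20 144/125 1713/250; 21/125 1/5 -108/125 -408/125; 24/25 0 21/50 -102/25; 0 0 0 1]

T1 = [1 0 0 -6; 0 1 0 6; 0 0 1 4; 0 0 0 1]
T2·T1 = [-1 0 0 6; 0 1/2 0 3; 0 0 -3 -12; 0 0 0 1]
T3·…·T1 = [-1 0 0 6; 0 1/4 0 3/2; 0 0 -3/2 -6; 0 0 0 1]
T4·…·T1 = [-7/25 0 36/25 186/25; 0 1/4 0 3/2; -24/25 0 -21/50 102/25; 0 0 0 1]
T5·…·T1 = [-7/25 0 36/25 186/25; 0 1/4 0 3/2; 24/25 0 21/50 -102/25; 0 0 0 1]
T6·…·T1 = [-28/125 3/20 144/125 1713/250; 21/125 1/5 -108/125 -408/125; 24/25 0 21/50 -102/25; 0 0 0 1]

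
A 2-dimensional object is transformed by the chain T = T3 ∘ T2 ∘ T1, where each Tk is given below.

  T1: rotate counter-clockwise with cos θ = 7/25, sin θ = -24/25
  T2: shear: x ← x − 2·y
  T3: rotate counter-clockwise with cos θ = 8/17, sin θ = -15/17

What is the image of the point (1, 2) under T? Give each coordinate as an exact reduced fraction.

T1 rotate counter-clockwise with cos θ = 7/25, sin θ = -24/25: (1, 2) → (11/5, -2/5)
T2 shear: x ← x − 2·y: (11/5, -2/5) → (3, -2/5)
T3 rotate counter-clockwise with cos θ = 8/17, sin θ = -15/17: (3, -2/5) → (18/17, -241/85)

T(p) = (18/17, -241/85)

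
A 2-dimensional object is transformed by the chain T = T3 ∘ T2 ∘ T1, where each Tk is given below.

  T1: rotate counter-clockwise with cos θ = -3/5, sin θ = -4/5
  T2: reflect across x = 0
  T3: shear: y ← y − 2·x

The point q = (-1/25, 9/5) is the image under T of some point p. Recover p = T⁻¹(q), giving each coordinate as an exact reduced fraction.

p = (-7/5, -1)

T1 = [-3/5 4/5 0; -4/5 -3/5 0; 0 0 1]
T2·T1 = [3/5 -4/5 0; -4/5 -3/5 0; 0 0 1]
T3·…·T1 = [3/5 -4/5 0; -2 1 0; 0 0 1]
det M = -1; M⁻¹ = [-1 -4/5 0; -2 -3/5 0; 0 0 1]
M⁻¹ · (-1/25, 9/5)ᵀ = (-7/5, -1)ᵀ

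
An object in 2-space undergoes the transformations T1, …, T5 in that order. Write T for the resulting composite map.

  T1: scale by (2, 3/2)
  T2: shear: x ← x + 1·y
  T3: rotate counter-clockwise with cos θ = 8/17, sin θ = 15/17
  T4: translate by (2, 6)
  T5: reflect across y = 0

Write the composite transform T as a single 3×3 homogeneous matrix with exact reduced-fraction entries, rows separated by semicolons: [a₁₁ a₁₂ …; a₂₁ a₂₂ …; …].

T = [16/17 -21/34 2; -30/17 -69/34 -6; 0 0 1]

T1 = [2 0 0; 0 3/2 0; 0 0 1]
T2·T1 = [2 3/2 0; 0 3/2 0; 0 0 1]
T3·…·T1 = [16/17 -21/34 0; 30/17 69/34 0; 0 0 1]
T4·…·T1 = [16/17 -21/34 2; 30/17 69/34 6; 0 0 1]
T5·…·T1 = [16/17 -21/34 2; -30/17 -69/34 -6; 0 0 1]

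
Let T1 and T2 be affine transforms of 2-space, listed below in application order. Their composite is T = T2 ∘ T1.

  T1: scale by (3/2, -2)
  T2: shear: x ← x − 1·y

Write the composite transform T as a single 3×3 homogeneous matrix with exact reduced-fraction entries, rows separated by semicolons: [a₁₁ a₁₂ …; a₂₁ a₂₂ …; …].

T = [3/2 2 0; 0 -2 0; 0 0 1]

T1 = [3/2 0 0; 0 -2 0; 0 0 1]
T2·T1 = [3/2 2 0; 0 -2 0; 0 0 1]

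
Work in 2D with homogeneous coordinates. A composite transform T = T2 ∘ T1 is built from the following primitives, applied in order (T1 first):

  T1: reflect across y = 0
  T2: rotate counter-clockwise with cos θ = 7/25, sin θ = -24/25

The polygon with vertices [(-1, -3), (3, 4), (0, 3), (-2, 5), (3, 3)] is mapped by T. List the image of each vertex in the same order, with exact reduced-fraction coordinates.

image vertices: (13/5, 9/5), (-3, -4), (-72/25, -21/25), (-134/25, 13/25), (-51/25, -93/25)

T1 reflect across y = 0: (-1, -3) → (-1, 3); (3, 4) → (3, -4); (0, 3) → (0, -3); (-2, 5) → (-2, -5); (3, 3) → (3, -3)
T2 rotate counter-clockwise with cos θ = 7/25, sin θ = -24/25: (-1, 3) → (13/5, 9/5); (3, -4) → (-3, -4); (0, -3) → (-72/25, -21/25); (-2, -5) → (-134/25, 13/25); (3, -3) → (-51/25, -93/25)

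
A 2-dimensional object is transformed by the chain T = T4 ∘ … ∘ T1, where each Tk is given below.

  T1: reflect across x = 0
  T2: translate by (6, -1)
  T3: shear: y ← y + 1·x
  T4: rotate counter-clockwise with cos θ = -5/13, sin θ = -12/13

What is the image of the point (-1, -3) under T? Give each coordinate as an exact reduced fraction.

T1 reflect across x = 0: (-1, -3) → (1, -3)
T2 translate by (6, -1): (1, -3) → (7, -4)
T3 shear: y ← y + 1·x: (7, -4) → (7, 3)
T4 rotate counter-clockwise with cos θ = -5/13, sin θ = -12/13: (7, 3) → (1/13, -99/13)

T(p) = (1/13, -99/13)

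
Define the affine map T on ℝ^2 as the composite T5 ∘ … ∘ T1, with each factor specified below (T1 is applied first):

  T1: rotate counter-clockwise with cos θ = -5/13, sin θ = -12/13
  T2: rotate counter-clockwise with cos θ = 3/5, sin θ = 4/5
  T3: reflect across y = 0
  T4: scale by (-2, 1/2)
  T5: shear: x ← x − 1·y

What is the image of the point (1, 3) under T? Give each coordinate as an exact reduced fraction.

T(p) = (-761/130, -43/130)

T1 rotate counter-clockwise with cos θ = -5/13, sin θ = -12/13: (1, 3) → (31/13, -27/13)
T2 rotate counter-clockwise with cos θ = 3/5, sin θ = 4/5: (31/13, -27/13) → (201/65, 43/65)
T3 reflect across y = 0: (201/65, 43/65) → (201/65, -43/65)
T4 scale by (-2, 1/2): (201/65, -43/65) → (-402/65, -43/130)
T5 shear: x ← x − 1·y: (-402/65, -43/130) → (-761/130, -43/130)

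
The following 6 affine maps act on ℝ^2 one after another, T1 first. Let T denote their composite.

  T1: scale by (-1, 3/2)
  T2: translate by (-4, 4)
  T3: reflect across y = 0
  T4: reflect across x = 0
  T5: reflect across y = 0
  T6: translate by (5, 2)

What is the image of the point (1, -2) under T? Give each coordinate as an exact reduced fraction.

T(p) = (10, 3)

T1 scale by (-1, 3/2): (1, -2) → (-1, -3)
T2 translate by (-4, 4): (-1, -3) → (-5, 1)
T3 reflect across y = 0: (-5, 1) → (-5, -1)
T4 reflect across x = 0: (-5, -1) → (5, -1)
T5 reflect across y = 0: (5, -1) → (5, 1)
T6 translate by (5, 2): (5, 1) → (10, 3)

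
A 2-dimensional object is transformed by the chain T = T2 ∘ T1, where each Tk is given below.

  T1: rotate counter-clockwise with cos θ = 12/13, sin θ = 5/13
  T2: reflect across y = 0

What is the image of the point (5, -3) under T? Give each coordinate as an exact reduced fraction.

T1 rotate counter-clockwise with cos θ = 12/13, sin θ = 5/13: (5, -3) → (75/13, -11/13)
T2 reflect across y = 0: (75/13, -11/13) → (75/13, 11/13)

T(p) = (75/13, 11/13)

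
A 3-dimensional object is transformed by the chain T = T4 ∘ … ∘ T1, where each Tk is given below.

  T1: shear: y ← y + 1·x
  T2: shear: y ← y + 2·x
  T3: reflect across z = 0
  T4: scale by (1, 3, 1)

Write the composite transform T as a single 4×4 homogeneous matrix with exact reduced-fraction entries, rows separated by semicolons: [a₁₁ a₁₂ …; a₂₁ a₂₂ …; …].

T = [1 0 0 0; 9 3 0 0; 0 0 -1 0; 0 0 0 1]

T1 = [1 0 0 0; 1 1 0 0; 0 0 1 0; 0 0 0 1]
T2·T1 = [1 0 0 0; 3 1 0 0; 0 0 1 0; 0 0 0 1]
T3·…·T1 = [1 0 0 0; 3 1 0 0; 0 0 -1 0; 0 0 0 1]
T4·…·T1 = [1 0 0 0; 9 3 0 0; 0 0 -1 0; 0 0 0 1]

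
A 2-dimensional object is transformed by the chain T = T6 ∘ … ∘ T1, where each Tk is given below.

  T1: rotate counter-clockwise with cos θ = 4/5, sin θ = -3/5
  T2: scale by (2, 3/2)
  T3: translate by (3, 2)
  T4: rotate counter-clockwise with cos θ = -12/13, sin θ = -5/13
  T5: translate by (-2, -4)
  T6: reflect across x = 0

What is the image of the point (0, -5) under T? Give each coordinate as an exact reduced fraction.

T(p) = (10/13, 11/13)

T1 rotate counter-clockwise with cos θ = 4/5, sin θ = -3/5: (0, -5) → (-3, -4)
T2 scale by (2, 3/2): (-3, -4) → (-6, -6)
T3 translate by (3, 2): (-6, -6) → (-3, -4)
T4 rotate counter-clockwise with cos θ = -12/13, sin θ = -5/13: (-3, -4) → (16/13, 63/13)
T5 translate by (-2, -4): (16/13, 63/13) → (-10/13, 11/13)
T6 reflect across x = 0: (-10/13, 11/13) → (10/13, 11/13)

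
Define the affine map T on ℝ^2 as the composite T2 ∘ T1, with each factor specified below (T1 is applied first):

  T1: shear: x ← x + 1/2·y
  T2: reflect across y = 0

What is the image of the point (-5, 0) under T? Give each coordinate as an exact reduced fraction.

T(p) = (-5, 0)

T1 shear: x ← x + 1/2·y: (-5, 0) → (-5, 0)
T2 reflect across y = 0: (-5, 0) → (-5, 0)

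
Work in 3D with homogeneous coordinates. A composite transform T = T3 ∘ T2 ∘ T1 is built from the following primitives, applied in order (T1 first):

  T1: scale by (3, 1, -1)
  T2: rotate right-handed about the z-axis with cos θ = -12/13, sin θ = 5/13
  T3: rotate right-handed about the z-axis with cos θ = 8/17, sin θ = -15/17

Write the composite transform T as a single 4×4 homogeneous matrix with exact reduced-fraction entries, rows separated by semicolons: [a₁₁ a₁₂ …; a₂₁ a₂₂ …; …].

T = [-63/221 -220/221 0 0; 660/221 -21/221 0 0; 0 0 -1 0; 0 0 0 1]

T1 = [3 0 0 0; 0 1 0 0; 0 0 -1 0; 0 0 0 1]
T2·T1 = [-36/13 -5/13 0 0; 15/13 -12/13 0 0; 0 0 -1 0; 0 0 0 1]
T3·…·T1 = [-63/221 -220/221 0 0; 660/221 -21/221 0 0; 0 0 -1 0; 0 0 0 1]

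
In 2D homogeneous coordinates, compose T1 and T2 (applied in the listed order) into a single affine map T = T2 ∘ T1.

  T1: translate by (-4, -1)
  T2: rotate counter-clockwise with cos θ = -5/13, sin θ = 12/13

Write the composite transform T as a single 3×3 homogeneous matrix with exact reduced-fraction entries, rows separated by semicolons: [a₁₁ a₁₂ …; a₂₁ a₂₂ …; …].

T1 = [1 0 -4; 0 1 -1; 0 0 1]
T2·T1 = [-5/13 -12/13 32/13; 12/13 -5/13 -43/13; 0 0 1]

T = [-5/13 -12/13 32/13; 12/13 -5/13 -43/13; 0 0 1]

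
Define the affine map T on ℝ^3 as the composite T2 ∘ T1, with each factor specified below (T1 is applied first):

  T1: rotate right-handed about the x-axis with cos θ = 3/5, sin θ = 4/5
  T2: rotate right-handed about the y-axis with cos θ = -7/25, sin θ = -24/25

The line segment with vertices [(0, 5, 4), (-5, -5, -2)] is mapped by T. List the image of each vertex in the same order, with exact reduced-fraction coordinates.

T1 rotate right-handed about the x-axis with cos θ = 3/5, sin θ = 4/5: (0, 5, 4) → (0, -1/5, 32/5); (-5, -5, -2) → (-5, -7/5, -26/5)
T2 rotate right-handed about the y-axis with cos θ = -7/25, sin θ = -24/25: (0, -1/5, 32/5) → (-768/125, -1/5, -224/125); (-5, -7/5, -26/5) → (799/125, -7/5, -418/125)

image vertices: (-768/125, -1/5, -224/125), (799/125, -7/5, -418/125)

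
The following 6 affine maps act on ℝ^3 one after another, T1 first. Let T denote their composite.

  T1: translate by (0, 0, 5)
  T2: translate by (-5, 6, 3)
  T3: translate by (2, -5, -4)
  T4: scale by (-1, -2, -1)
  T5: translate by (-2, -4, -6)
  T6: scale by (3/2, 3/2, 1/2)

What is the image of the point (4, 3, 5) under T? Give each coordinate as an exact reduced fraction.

T(p) = (-9/2, -18, -15/2)

T1 translate by (0, 0, 5): (4, 3, 5) → (4, 3, 10)
T2 translate by (-5, 6, 3): (4, 3, 10) → (-1, 9, 13)
T3 translate by (2, -5, -4): (-1, 9, 13) → (1, 4, 9)
T4 scale by (-1, -2, -1): (1, 4, 9) → (-1, -8, -9)
T5 translate by (-2, -4, -6): (-1, -8, -9) → (-3, -12, -15)
T6 scale by (3/2, 3/2, 1/2): (-3, -12, -15) → (-9/2, -18, -15/2)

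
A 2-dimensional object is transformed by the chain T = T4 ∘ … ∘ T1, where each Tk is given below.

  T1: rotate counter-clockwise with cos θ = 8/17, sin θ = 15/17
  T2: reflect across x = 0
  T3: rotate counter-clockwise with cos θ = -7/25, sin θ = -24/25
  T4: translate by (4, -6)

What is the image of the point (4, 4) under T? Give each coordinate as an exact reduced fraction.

T1 rotate counter-clockwise with cos θ = 8/17, sin θ = 15/17: (4, 4) → (-28/17, 92/17)
T2 reflect across x = 0: (-28/17, 92/17) → (28/17, 92/17)
T3 rotate counter-clockwise with cos θ = -7/25, sin θ = -24/25: (28/17, 92/17) → (2012/425, -1316/425)
T4 translate by (4, -6): (2012/425, -1316/425) → (3712/425, -3866/425)

T(p) = (3712/425, -3866/425)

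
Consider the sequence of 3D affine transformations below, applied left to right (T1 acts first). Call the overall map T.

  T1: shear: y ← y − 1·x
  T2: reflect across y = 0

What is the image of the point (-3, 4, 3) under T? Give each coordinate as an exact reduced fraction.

T1 shear: y ← y − 1·x: (-3, 4, 3) → (-3, 7, 3)
T2 reflect across y = 0: (-3, 7, 3) → (-3, -7, 3)

T(p) = (-3, -7, 3)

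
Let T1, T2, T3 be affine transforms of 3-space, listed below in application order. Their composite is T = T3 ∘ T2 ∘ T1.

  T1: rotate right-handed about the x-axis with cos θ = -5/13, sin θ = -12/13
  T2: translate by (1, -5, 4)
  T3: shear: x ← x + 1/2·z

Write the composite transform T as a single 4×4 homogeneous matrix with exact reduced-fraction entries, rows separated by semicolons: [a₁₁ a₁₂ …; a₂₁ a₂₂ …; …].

T1 = [1 0 0 0; 0 -5/13 12/13 0; 0 -12/13 -5/13 0; 0 0 0 1]
T2·T1 = [1 0 0 1; 0 -5/13 12/13 -5; 0 -12/13 -5/13 4; 0 0 0 1]
T3·…·T1 = [1 -6/13 -5/26 3; 0 -5/13 12/13 -5; 0 -12/13 -5/13 4; 0 0 0 1]

T = [1 -6/13 -5/26 3; 0 -5/13 12/13 -5; 0 -12/13 -5/13 4; 0 0 0 1]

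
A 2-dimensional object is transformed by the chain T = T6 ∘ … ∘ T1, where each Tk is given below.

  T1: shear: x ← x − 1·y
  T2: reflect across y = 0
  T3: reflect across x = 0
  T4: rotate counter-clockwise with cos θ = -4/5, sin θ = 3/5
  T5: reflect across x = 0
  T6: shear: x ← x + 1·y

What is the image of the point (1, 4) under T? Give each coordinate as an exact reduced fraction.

T(p) = (5, 5)

T1 shear: x ← x − 1·y: (1, 4) → (-3, 4)
T2 reflect across y = 0: (-3, 4) → (-3, -4)
T3 reflect across x = 0: (-3, -4) → (3, -4)
T4 rotate counter-clockwise with cos θ = -4/5, sin θ = 3/5: (3, -4) → (0, 5)
T5 reflect across x = 0: (0, 5) → (0, 5)
T6 shear: x ← x + 1·y: (0, 5) → (5, 5)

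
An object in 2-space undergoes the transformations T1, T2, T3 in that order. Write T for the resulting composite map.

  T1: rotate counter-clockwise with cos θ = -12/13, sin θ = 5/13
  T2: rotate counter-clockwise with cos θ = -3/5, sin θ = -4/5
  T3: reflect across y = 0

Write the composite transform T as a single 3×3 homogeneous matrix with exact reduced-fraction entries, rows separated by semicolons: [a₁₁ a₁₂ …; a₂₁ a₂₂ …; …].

T1 = [-12/13 -5/13 0; 5/13 -12/13 0; 0 0 1]
T2·T1 = [56/65 -33/65 0; 33/65 56/65 0; 0 0 1]
T3·…·T1 = [56/65 -33/65 0; -33/65 -56/65 0; 0 0 1]

T = [56/65 -33/65 0; -33/65 -56/65 0; 0 0 1]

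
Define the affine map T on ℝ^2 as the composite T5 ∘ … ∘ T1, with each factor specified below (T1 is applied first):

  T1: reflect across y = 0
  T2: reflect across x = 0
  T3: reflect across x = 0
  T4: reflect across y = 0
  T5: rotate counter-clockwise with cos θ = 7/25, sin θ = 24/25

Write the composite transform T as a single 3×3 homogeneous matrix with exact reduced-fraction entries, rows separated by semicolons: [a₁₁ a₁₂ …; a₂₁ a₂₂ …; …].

T1 = [1 0 0; 0 -1 0; 0 0 1]
T2·T1 = [-1 0 0; 0 -1 0; 0 0 1]
T3·…·T1 = [1 0 0; 0 -1 0; 0 0 1]
T4·…·T1 = [1 0 0; 0 1 0; 0 0 1]
T5·…·T1 = [7/25 -24/25 0; 24/25 7/25 0; 0 0 1]

T = [7/25 -24/25 0; 24/25 7/25 0; 0 0 1]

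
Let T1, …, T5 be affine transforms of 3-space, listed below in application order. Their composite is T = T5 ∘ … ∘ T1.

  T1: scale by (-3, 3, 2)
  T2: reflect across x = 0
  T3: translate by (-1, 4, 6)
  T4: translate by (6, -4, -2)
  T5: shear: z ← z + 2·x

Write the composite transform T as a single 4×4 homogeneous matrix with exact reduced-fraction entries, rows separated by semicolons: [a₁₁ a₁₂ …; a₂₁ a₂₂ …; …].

T = [3 0 0 5; 0 3 0 0; 6 0 2 14; 0 0 0 1]

T1 = [-3 0 0 0; 0 3 0 0; 0 0 2 0; 0 0 0 1]
T2·T1 = [3 0 0 0; 0 3 0 0; 0 0 2 0; 0 0 0 1]
T3·…·T1 = [3 0 0 -1; 0 3 0 4; 0 0 2 6; 0 0 0 1]
T4·…·T1 = [3 0 0 5; 0 3 0 0; 0 0 2 4; 0 0 0 1]
T5·…·T1 = [3 0 0 5; 0 3 0 0; 6 0 2 14; 0 0 0 1]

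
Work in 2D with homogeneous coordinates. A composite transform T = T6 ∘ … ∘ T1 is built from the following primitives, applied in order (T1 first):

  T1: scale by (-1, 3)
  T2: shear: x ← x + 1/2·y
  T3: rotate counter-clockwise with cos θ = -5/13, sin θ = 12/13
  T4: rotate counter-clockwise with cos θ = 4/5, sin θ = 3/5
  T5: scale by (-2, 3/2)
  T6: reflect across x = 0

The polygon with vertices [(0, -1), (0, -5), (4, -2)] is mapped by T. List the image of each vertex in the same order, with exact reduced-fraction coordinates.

T1 scale by (-1, 3): (0, -1) → (0, -3); (0, -5) → (0, -15); (4, -2) → (-4, -6)
T2 shear: x ← x + 1/2·y: (0, -3) → (-3/2, -3); (0, -15) → (-15/2, -15); (-4, -6) → (-7, -6)
T3 rotate counter-clockwise with cos θ = -5/13, sin θ = 12/13: (-3/2, -3) → (87/26, -3/13); (-15/2, -15) → (435/26, -15/13); (-7, -6) → (107/13, -54/13)
T4 rotate counter-clockwise with cos θ = 4/5, sin θ = 3/5: (87/26, -3/13) → (183/65, 237/130); (435/26, -15/13) → (183/13, 237/26); (107/13, -54/13) → (118/13, 21/13)
T5 scale by (-2, 3/2): (183/65, 237/130) → (-366/65, 711/260); (183/13, 237/26) → (-366/13, 711/52); (118/13, 21/13) → (-236/13, 63/26)
T6 reflect across x = 0: (-366/65, 711/260) → (366/65, 711/260); (-366/13, 711/52) → (366/13, 711/52); (-236/13, 63/26) → (236/13, 63/26)

image vertices: (366/65, 711/260), (366/13, 711/52), (236/13, 63/26)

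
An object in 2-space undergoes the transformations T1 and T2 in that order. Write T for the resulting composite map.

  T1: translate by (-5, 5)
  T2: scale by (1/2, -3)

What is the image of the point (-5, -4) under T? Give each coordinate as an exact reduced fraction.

T(p) = (-5, -3)

T1 translate by (-5, 5): (-5, -4) → (-10, 1)
T2 scale by (1/2, -3): (-10, 1) → (-5, -3)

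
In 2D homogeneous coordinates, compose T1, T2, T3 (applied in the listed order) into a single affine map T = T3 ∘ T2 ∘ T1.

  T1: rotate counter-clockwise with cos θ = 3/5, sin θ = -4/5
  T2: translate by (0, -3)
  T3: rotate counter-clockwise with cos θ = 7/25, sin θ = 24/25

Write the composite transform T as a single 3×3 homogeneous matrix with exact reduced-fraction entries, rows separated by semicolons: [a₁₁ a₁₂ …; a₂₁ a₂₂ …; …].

T = [117/125 -44/125 72/25; 44/125 117/125 -21/25; 0 0 1]

T1 = [3/5 4/5 0; -4/5 3/5 0; 0 0 1]
T2·T1 = [3/5 4/5 0; -4/5 3/5 -3; 0 0 1]
T3·…·T1 = [117/125 -44/125 72/25; 44/125 117/125 -21/25; 0 0 1]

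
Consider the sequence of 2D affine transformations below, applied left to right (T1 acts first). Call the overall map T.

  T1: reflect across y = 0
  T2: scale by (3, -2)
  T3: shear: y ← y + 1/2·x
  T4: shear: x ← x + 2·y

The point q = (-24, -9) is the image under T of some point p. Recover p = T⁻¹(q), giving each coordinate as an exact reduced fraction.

p = (-2, -3)

T1 = [1 0 0; 0 -1 0; 0 0 1]
T2·T1 = [3 0 0; 0 2 0; 0 0 1]
T3·…·T1 = [3 0 0; 3/2 2 0; 0 0 1]
T4·…·T1 = [6 4 0; 3/2 2 0; 0 0 1]
det M = 6; M⁻¹ = [1/3 -2/3 0; -1/4 1 0; 0 0 1]
M⁻¹ · (-24, -9)ᵀ = (-2, -3)ᵀ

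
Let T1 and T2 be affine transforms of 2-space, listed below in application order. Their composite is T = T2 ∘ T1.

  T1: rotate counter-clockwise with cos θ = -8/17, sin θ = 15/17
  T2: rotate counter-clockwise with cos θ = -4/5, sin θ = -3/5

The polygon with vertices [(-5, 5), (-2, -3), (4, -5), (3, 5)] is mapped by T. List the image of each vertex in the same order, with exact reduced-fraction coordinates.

image vertices: (-41/17, 113/17), (-262/85, -159/85), (128/85, -529/85), (411/85, 277/85)

T1 rotate counter-clockwise with cos θ = -8/17, sin θ = 15/17: (-5, 5) → (-35/17, -115/17); (-2, -3) → (61/17, -6/17); (4, -5) → (43/17, 100/17); (3, 5) → (-99/17, 5/17)
T2 rotate counter-clockwise with cos θ = -4/5, sin θ = -3/5: (-35/17, -115/17) → (-41/17, 113/17); (61/17, -6/17) → (-262/85, -159/85); (43/17, 100/17) → (128/85, -529/85); (-99/17, 5/17) → (411/85, 277/85)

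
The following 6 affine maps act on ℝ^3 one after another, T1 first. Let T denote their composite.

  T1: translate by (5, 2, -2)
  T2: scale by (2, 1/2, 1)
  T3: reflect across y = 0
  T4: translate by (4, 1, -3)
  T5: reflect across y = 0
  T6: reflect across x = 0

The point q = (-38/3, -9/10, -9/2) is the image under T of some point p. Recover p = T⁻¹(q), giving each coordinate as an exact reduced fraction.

T1 = [1 0 0 5; 0 1 0 2; 0 0 1 -2; 0 0 0 1]
T2·T1 = [2 0 0 10; 0 1/2 0 1; 0 0 1 -2; 0 0 0 1]
T3·…·T1 = [2 0 0 10; 0 -1/2 0 -1; 0 0 1 -2; 0 0 0 1]
T4·…·T1 = [2 0 0 14; 0 -1/2 0 0; 0 0 1 -5; 0 0 0 1]
T5·…·T1 = [2 0 0 14; 0 1/2 0 0; 0 0 1 -5; 0 0 0 1]
T6·…·T1 = [-2 0 0 -14; 0 1/2 0 0; 0 0 1 -5; 0 0 0 1]
det M = -1; M⁻¹ = [-1/2 0 0 -7; 0 2 0 0; 0 0 1 5; 0 0 0 1]
M⁻¹ · (-38/3, -9/10, -9/2)ᵀ = (-2/3, -9/5, 1/2)ᵀ

p = (-2/3, -9/5, 1/2)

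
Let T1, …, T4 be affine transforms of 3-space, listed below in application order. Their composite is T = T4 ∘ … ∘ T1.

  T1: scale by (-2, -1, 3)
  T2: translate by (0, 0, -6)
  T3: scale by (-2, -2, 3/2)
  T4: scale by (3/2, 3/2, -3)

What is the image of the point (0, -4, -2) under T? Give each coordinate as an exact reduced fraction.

T(p) = (0, -12, 54)

T1 scale by (-2, -1, 3): (0, -4, -2) → (0, 4, -6)
T2 translate by (0, 0, -6): (0, 4, -6) → (0, 4, -12)
T3 scale by (-2, -2, 3/2): (0, 4, -12) → (0, -8, -18)
T4 scale by (3/2, 3/2, -3): (0, -8, -18) → (0, -12, 54)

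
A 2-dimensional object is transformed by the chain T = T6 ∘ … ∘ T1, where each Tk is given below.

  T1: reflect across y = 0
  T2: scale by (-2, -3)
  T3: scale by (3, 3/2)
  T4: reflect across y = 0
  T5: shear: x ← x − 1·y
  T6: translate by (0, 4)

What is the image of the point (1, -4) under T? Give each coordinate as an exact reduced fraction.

T1 reflect across y = 0: (1, -4) → (1, 4)
T2 scale by (-2, -3): (1, 4) → (-2, -12)
T3 scale by (3, 3/2): (-2, -12) → (-6, -18)
T4 reflect across y = 0: (-6, -18) → (-6, 18)
T5 shear: x ← x − 1·y: (-6, 18) → (-24, 18)
T6 translate by (0, 4): (-24, 18) → (-24, 22)

T(p) = (-24, 22)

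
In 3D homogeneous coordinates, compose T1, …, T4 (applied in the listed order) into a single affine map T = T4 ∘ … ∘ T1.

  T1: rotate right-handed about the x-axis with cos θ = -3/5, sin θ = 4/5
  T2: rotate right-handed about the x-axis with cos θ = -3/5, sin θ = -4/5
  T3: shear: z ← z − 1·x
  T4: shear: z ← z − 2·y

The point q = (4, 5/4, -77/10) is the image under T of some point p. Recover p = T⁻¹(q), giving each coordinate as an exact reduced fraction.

p = (4, 5/4, -6/5)

T1 = [1 0 0 0; 0 -3/5 -4/5 0; 0 4/5 -3/5 0; 0 0 0 1]
T2·T1 = [1 0 0 0; 0 1 0 0; 0 0 1 0; 0 0 0 1]
T3·…·T1 = [1 0 0 0; 0 1 0 0; -1 0 1 0; 0 0 0 1]
T4·…·T1 = [1 0 0 0; 0 1 0 0; -1 -2 1 0; 0 0 0 1]
det M = 1; M⁻¹ = [1 0 0 0; 0 1 0 0; 1 2 1 0; 0 0 0 1]
M⁻¹ · (4, 5/4, -77/10)ᵀ = (4, 5/4, -6/5)ᵀ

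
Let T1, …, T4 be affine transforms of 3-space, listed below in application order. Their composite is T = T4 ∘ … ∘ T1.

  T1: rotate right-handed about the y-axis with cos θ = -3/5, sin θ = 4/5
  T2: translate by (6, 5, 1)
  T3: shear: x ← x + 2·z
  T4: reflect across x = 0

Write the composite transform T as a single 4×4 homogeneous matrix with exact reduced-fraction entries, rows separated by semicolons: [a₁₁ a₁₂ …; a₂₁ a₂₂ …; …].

T = [11/5 0 2/5 -8; 0 1 0 5; -4/5 0 -3/5 1; 0 0 0 1]

T1 = [-3/5 0 4/5 0; 0 1 0 0; -4/5 0 -3/5 0; 0 0 0 1]
T2·T1 = [-3/5 0 4/5 6; 0 1 0 5; -4/5 0 -3/5 1; 0 0 0 1]
T3·…·T1 = [-11/5 0 -2/5 8; 0 1 0 5; -4/5 0 -3/5 1; 0 0 0 1]
T4·…·T1 = [11/5 0 2/5 -8; 0 1 0 5; -4/5 0 -3/5 1; 0 0 0 1]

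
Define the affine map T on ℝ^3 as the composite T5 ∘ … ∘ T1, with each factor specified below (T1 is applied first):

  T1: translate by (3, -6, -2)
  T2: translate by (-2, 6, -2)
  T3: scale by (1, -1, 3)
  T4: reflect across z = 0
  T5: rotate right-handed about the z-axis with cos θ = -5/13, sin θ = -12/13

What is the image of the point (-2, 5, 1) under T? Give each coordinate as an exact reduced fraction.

T1 translate by (3, -6, -2): (-2, 5, 1) → (1, -1, -1)
T2 translate by (-2, 6, -2): (1, -1, -1) → (-1, 5, -3)
T3 scale by (1, -1, 3): (-1, 5, -3) → (-1, -5, -9)
T4 reflect across z = 0: (-1, -5, -9) → (-1, -5, 9)
T5 rotate right-handed about the z-axis with cos θ = -5/13, sin θ = -12/13: (-1, -5, 9) → (-55/13, 37/13, 9)

T(p) = (-55/13, 37/13, 9)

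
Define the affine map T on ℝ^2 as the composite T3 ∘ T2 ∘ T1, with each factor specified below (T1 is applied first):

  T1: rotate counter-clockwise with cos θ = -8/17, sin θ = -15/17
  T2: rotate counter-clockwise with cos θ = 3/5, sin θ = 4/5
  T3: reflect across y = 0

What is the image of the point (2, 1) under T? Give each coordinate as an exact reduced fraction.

T(p) = (149/85, 118/85)

T1 rotate counter-clockwise with cos θ = -8/17, sin θ = -15/17: (2, 1) → (-1/17, -38/17)
T2 rotate counter-clockwise with cos θ = 3/5, sin θ = 4/5: (-1/17, -38/17) → (149/85, -118/85)
T3 reflect across y = 0: (149/85, -118/85) → (149/85, 118/85)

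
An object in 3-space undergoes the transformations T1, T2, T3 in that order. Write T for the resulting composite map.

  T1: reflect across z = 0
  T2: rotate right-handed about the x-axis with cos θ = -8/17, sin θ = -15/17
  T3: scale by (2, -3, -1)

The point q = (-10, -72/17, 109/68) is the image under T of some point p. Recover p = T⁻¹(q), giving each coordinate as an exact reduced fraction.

T1 = [1 0 0 0; 0 1 0 0; 0 0 -1 0; 0 0 0 1]
T2·T1 = [1 0 0 0; 0 -8/17 -15/17 0; 0 -15/17 8/17 0; 0 0 0 1]
T3·…·T1 = [2 0 0 0; 0 24/17 45/17 0; 0 15/17 -8/17 0; 0 0 0 1]
det M = -6; M⁻¹ = [1/2 0 0 0; 0 8/51 15/17 0; 0 5/17 -8/17 0; 0 0 0 1]
M⁻¹ · (-10, -72/17, 109/68)ᵀ = (-5, 3/4, -2)ᵀ

p = (-5, 3/4, -2)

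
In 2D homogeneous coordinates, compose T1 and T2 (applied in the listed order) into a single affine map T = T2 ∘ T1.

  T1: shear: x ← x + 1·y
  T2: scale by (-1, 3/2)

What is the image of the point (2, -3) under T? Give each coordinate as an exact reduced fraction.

T1 shear: x ← x + 1·y: (2, -3) → (-1, -3)
T2 scale by (-1, 3/2): (-1, -3) → (1, -9/2)

T(p) = (1, -9/2)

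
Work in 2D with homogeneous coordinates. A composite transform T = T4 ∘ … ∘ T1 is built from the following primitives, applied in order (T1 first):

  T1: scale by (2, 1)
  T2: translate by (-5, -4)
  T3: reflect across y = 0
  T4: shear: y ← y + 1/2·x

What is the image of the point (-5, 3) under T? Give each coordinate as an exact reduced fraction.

T1 scale by (2, 1): (-5, 3) → (-10, 3)
T2 translate by (-5, -4): (-10, 3) → (-15, -1)
T3 reflect across y = 0: (-15, -1) → (-15, 1)
T4 shear: y ← y + 1/2·x: (-15, 1) → (-15, -13/2)

T(p) = (-15, -13/2)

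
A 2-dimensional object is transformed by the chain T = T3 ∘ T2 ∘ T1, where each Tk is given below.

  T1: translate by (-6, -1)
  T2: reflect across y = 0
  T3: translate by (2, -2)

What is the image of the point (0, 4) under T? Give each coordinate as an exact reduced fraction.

T1 translate by (-6, -1): (0, 4) → (-6, 3)
T2 reflect across y = 0: (-6, 3) → (-6, -3)
T3 translate by (2, -2): (-6, -3) → (-4, -5)

T(p) = (-4, -5)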